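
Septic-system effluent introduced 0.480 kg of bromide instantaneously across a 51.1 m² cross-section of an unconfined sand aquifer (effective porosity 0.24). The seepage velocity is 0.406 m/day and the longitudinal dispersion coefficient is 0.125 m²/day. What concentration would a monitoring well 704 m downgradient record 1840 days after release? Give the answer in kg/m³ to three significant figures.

9.72e-05 kg/m³

For an instantaneous plane source, C(x,t) = M/(n_e·A·√(4πDt)) · exp(−(x−vt)²/(4Dt)), with n_e·A the pore (flow) area.
Plume center vt = 0.406 × 1840 = 747.04 m, so the well at 704 m is 43.04 m upgradient of the peak.
√(4πDt) = 53.76 m, giving peak height M/(n_e·A·√(4πDt)) = 0.480/(0.24 × 51.1 × 53.76) = 0.0007280 kg/m³.
(x−vt)²/(4Dt) = (-43.04)²/(4 × 0.125 × 1840) = 2.014; exp(−2.014) = 0.1335.
C = 0.0007280 × 0.1335 = 9.72e-05 kg/m³.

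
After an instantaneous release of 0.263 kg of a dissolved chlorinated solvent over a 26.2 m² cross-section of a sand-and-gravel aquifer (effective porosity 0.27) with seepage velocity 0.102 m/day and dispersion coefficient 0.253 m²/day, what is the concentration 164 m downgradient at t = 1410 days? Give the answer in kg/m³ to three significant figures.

0.000417 kg/m³

For an instantaneous plane source, C(x,t) = M/(n_e·A·√(4πDt)) · exp(−(x−vt)²/(4Dt)), with n_e·A the pore (flow) area.
Plume center vt = 0.102 × 1410 = 143.82 m, so the well at 164 m is 20.18 m downgradient of the peak.
√(4πDt) = 66.95 m, giving peak height M/(n_e·A·√(4πDt)) = 0.263/(0.27 × 26.2 × 66.95) = 0.0005553 kg/m³.
(x−vt)²/(4Dt) = (20.18)²/(4 × 0.253 × 1410) = 0.2854; exp(−0.2854) = 0.7517.
C = 0.0005553 × 0.7517 = 0.000417 kg/m³.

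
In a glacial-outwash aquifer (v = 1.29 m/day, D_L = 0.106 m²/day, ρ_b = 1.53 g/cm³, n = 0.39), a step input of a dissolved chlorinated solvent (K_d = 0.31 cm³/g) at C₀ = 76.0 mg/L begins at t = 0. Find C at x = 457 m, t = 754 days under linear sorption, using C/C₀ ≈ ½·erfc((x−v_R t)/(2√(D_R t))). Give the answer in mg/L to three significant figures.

Retardation factor R = 1 + ρ_b·K_d/n = 1 + 1.53 × 0.31/0.39 = 2.216.
Sorption retards both mechanisms: v_R = v/R = 0.5821 m/day, D_R = D/R = 0.04783 m²/day.
v_R·t = 0.5821 × 754 = 438.9034 m; 2√(D_R t) = 12.01 m; argument = (457 − 438.9034)/12.01 = 1.507.
C = C₀ × ½·erfc(1.507) = 76.0 × 0.01654 = 1.26 mg/L.

1.26 mg/L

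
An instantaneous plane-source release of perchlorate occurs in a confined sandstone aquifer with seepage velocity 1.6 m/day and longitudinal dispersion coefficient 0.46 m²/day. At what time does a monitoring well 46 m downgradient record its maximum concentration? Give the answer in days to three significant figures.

28.6 days

For the 1D instantaneous-source solution, setting ∂C/∂t = 0 at fixed x gives v²t² + 2Dt − x² = 0, so t = (√(D² + v²x²) − D)/v².
√(D² + v²x²) = √(0.46² + 1.6² × 46²) = 73.60; v² = 2.56.
t = (73.60 − 0.46)/2.56 = 28.6 days (vs. the pure-advection estimate x/v = 28.8 d).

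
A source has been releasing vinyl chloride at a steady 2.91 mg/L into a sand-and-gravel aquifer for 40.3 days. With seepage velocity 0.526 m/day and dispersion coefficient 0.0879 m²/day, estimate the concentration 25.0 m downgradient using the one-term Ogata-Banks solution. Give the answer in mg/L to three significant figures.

For a continuous step input, C/C₀ ≈ ½·erfc((x−vt)/(2√(Dt))).
vt = 0.526 × 40.3 = 21.1978 m and 2√(Dt) = 2√(0.0879 × 40.3) = 3.764 m.
Argument (x−vt)/(2√(Dt)) = (25.0 − 21.1978)/3.764 = 1.010; ½·erfc(1.010) = 0.07659.
C = 2.91 × 0.07659 = 0.223 mg/L.

0.223 mg/L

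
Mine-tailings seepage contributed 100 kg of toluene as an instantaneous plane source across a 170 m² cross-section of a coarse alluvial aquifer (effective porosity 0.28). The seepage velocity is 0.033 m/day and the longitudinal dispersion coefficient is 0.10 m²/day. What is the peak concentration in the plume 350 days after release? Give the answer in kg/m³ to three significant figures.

0.100 kg/m³

The peak of an instantaneous 1D plume sits at x = vt; there the Gaussian factor is 1 and C_max = M/(n_e·A·√(4πDt)), where n_e·A is the pore area the mass is dissolved in.
√(4πDt) = √(4π × 0.10 × 350) = 20.97 m, so C_max = 100/(0.28 × 170 × 20.97) = 0.100 kg/m³.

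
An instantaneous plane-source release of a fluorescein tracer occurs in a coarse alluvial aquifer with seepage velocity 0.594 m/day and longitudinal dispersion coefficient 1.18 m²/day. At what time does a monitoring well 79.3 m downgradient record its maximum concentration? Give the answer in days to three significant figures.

For the 1D instantaneous-source solution, setting ∂C/∂t = 0 at fixed x gives v²t² + 2Dt − x² = 0, so t = (√(D² + v²x²) − D)/v².
√(D² + v²x²) = √(1.18² + 0.594² × 79.3²) = 47.12; v² = 0.352836.
t = (47.12 − 1.18)/0.352836 = 130 days (vs. the pure-advection estimate x/v = 134 d).

130 days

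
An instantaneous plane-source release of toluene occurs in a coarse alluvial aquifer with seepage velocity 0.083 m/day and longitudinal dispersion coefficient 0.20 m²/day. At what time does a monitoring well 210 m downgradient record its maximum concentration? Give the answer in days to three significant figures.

For the 1D instantaneous-source solution, setting ∂C/∂t = 0 at fixed x gives v²t² + 2Dt − x² = 0, so t = (√(D² + v²x²) − D)/v².
√(D² + v²x²) = √(0.20² + 0.083² × 210²) = 17.43; v² = 0.006889.
t = (17.43 − 0.20)/0.006889 = 2500 days (vs. the pure-advection estimate x/v = 2530 d).

2500 days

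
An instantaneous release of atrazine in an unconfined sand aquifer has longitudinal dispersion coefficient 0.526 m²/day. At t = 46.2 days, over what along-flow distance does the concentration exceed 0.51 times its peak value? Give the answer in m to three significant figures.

16.2 m

The plume is Gaussian with σ = √(2Dt) = √(2 × 0.526 × 46.2) = 6.972 m.
C/C_peak = exp(−Δx²/(2σ²)) = 0.51 ⇒ Δx = σ·√(−2 ln 0.51) = 6.972 × 1.160 = 8.088 m.
Width = 2Δx = 16.2 m.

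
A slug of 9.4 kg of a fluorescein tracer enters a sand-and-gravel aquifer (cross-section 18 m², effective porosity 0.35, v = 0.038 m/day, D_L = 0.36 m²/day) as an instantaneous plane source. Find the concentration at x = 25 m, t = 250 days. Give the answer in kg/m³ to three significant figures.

For an instantaneous plane source, C(x,t) = M/(n_e·A·√(4πDt)) · exp(−(x−vt)²/(4Dt)), with n_e·A the pore (flow) area.
Plume center vt = 0.038 × 250 = 9.5 m, so the well at 25 m is 15.5 m downgradient of the peak.
√(4πDt) = 33.63 m, giving peak height M/(n_e·A·√(4πDt)) = 9.4/(0.35 × 18 × 33.63) = 0.04437 kg/m³.
(x−vt)²/(4Dt) = (15.5)²/(4 × 0.36 × 250) = 0.6674; exp(−0.6674) = 0.5130.
C = 0.04437 × 0.5130 = 0.0228 kg/m³.

0.0228 kg/m³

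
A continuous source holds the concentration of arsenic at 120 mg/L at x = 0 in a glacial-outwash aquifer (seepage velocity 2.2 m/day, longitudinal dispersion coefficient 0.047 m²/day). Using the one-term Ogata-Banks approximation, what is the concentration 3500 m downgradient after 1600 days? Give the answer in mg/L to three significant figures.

114 mg/L

For a continuous step input, C/C₀ ≈ ½·erfc((x−vt)/(2√(Dt))).
vt = 2.2 × 1600 = 3520 m and 2√(Dt) = 2√(0.047 × 1600) = 17.34 m.
Argument (x−vt)/(2√(Dt)) = (3500 − 3520)/17.34 = -1.153; ½·erfc(-1.153) = 0.9485.
C = 120 × 0.9485 = 114 mg/L.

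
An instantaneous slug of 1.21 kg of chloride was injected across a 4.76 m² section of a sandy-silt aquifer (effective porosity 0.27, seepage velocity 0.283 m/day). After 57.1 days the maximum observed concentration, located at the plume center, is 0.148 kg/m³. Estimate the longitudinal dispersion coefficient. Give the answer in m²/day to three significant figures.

At the plume center C_max = M/(n_e·A·√(4πDt)), so D = M²/(4πt·(n_e·A·C_max)²).
n_e·A·C_max = 0.27 × 4.76 × 0.148 = 0.1902 kg/m.
D = 1.21²/(4π × 57.1 × 0.1902²) = 0.0564 m²/day.

0.0564 m²/day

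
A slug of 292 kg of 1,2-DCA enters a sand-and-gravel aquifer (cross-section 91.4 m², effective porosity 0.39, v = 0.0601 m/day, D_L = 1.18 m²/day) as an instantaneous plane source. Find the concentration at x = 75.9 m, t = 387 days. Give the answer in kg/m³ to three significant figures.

0.0237 kg/m³

For an instantaneous plane source, C(x,t) = M/(n_e·A·√(4πDt)) · exp(−(x−vt)²/(4Dt)), with n_e·A the pore (flow) area.
Plume center vt = 0.0601 × 387 = 23.2587 m, so the well at 75.9 m is 52.6413 m downgradient of the peak.
√(4πDt) = 75.75 m, giving peak height M/(n_e·A·√(4πDt)) = 292/(0.39 × 91.4 × 75.75) = 0.1081 kg/m³.
(x−vt)²/(4Dt) = (52.6413)²/(4 × 1.18 × 387) = 1.517; exp(−1.517) = 0.2194.
C = 0.1081 × 0.2194 = 0.0237 kg/m³.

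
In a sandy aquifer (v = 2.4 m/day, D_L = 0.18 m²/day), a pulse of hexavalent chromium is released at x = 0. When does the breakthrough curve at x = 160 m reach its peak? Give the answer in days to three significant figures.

For the 1D instantaneous-source solution, setting ∂C/∂t = 0 at fixed x gives v²t² + 2Dt − x² = 0, so t = (√(D² + v²x²) − D)/v².
√(D² + v²x²) = √(0.18² + 2.4² × 160²) = 384.0; v² = 5.76.
t = (384.0 − 0.18)/5.76 = 66.6 days (vs. the pure-advection estimate x/v = 66.7 d).

66.6 days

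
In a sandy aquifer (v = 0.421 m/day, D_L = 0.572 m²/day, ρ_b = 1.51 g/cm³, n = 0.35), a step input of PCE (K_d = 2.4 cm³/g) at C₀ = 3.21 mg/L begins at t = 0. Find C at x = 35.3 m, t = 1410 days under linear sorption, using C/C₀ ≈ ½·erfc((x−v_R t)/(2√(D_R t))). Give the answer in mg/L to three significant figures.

Retardation factor R = 1 + ρ_b·K_d/n = 1 + 1.51 × 2.4/0.35 = 11.35.
Sorption retards both mechanisms: v_R = v/R = 0.03709 m/day, D_R = D/R = 0.05040 m²/day.
v_R·t = 0.03709 × 1410 = 52.2969 m; 2√(D_R t) = 16.86 m; argument = (35.3 − 52.2969)/16.86 = -1.008.
C = C₀ × ½·erfc(-1.008) = 3.21 × 0.9230 = 2.96 mg/L.

2.96 mg/L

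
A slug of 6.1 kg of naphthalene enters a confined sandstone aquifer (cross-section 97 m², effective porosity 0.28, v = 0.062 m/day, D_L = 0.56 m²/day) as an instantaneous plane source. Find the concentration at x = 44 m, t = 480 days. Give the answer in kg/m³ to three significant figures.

0.00320 kg/m³

For an instantaneous plane source, C(x,t) = M/(n_e·A·√(4πDt)) · exp(−(x−vt)²/(4Dt)), with n_e·A the pore (flow) area.
Plume center vt = 0.062 × 480 = 29.76 m, so the well at 44 m is 14.24 m downgradient of the peak.
√(4πDt) = 58.12 m, giving peak height M/(n_e·A·√(4πDt)) = 6.1/(0.28 × 97 × 58.12) = 0.003864 kg/m³.
(x−vt)²/(4Dt) = (14.24)²/(4 × 0.56 × 480) = 0.1886; exp(−0.1886) = 0.8281.
C = 0.003864 × 0.8281 = 0.00320 kg/m³.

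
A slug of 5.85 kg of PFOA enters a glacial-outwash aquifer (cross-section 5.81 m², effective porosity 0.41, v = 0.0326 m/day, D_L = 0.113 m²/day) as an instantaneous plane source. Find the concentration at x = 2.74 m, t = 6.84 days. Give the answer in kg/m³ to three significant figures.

0.102 kg/m³

For an instantaneous plane source, C(x,t) = M/(n_e·A·√(4πDt)) · exp(−(x−vt)²/(4Dt)), with n_e·A the pore (flow) area.
Plume center vt = 0.0326 × 6.84 = 0.222984 m, so the well at 2.74 m is 2.517016 m downgradient of the peak.
√(4πDt) = 3.117 m, giving peak height M/(n_e·A·√(4πDt)) = 5.85/(0.41 × 5.81 × 3.117) = 0.7879 kg/m³.
(x−vt)²/(4Dt) = (2.517016)²/(4 × 0.113 × 6.84) = 2.049; exp(−2.049) = 0.1289.
C = 0.7879 × 0.1289 = 0.102 kg/m³.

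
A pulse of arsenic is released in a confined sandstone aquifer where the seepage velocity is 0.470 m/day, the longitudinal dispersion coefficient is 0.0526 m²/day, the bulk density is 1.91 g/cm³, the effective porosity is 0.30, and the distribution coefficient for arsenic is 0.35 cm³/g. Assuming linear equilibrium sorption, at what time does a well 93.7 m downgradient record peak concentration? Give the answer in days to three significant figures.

Retardation factor R = 1 + ρ_b·K_d/n = 1 + 1.91 × 0.35/0.30 = 3.228.
Sorption retards both mechanisms: v_R = v/R = 0.1456 m/day, D_R = D/R = 0.01629 m²/day.
Peak time from v_R²t² + 2D_R t − x² = 0: t = (√(D_R² + v_R²x²) − D_R)/v_R².
√(D_R² + v_R²x²) = √(0.01629² + 0.1456² × 93.7²) = 13.64; v_R² = 0.02120.
t = (13.64 − 0.01629)/0.02120 = 643 days.

643 days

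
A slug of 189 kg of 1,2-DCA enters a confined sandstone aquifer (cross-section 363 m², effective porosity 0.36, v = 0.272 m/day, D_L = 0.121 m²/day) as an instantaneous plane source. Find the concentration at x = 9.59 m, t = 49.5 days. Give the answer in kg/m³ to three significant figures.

0.0891 kg/m³

For an instantaneous plane source, C(x,t) = M/(n_e·A·√(4πDt)) · exp(−(x−vt)²/(4Dt)), with n_e·A the pore (flow) area.
Plume center vt = 0.272 × 49.5 = 13.464 m, so the well at 9.59 m is 3.874 m upgradient of the peak.
√(4πDt) = 8.676 m, giving peak height M/(n_e·A·√(4πDt)) = 189/(0.36 × 363 × 8.676) = 0.1667 kg/m³.
(x−vt)²/(4Dt) = (-3.874)²/(4 × 0.121 × 49.5) = 0.6264; exp(−0.6264) = 0.5345.
C = 0.1667 × 0.5345 = 0.0891 kg/m³.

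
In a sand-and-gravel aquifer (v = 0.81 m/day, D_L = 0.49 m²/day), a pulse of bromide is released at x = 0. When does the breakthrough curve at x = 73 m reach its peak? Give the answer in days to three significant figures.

89.4 days

For the 1D instantaneous-source solution, setting ∂C/∂t = 0 at fixed x gives v²t² + 2Dt − x² = 0, so t = (√(D² + v²x²) − D)/v².
√(D² + v²x²) = √(0.49² + 0.81² × 73²) = 59.13; v² = 0.6561.
t = (59.13 − 0.49)/0.6561 = 89.4 days (vs. the pure-advection estimate x/v = 90.1 d).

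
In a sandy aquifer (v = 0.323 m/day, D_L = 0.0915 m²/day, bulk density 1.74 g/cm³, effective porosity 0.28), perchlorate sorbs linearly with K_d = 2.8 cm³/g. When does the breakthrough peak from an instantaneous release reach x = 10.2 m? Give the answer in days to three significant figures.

565 days

Retardation factor R = 1 + ρ_b·K_d/n = 1 + 1.74 × 2.8/0.28 = 18.40.
Sorption retards both mechanisms: v_R = v/R = 0.01755 m/day, D_R = D/R = 0.004973 m²/day.
Peak time from v_R²t² + 2D_R t − x² = 0: t = (√(D_R² + v_R²x²) − D_R)/v_R².
√(D_R² + v_R²x²) = √(0.004973² + 0.01755² × 10.2²) = 0.1791; v_R² = 0.0003080.
t = (0.1791 − 0.004973)/0.0003080 = 565 days.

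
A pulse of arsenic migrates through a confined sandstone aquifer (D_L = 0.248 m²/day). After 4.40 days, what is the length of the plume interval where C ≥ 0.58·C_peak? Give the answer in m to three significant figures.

The plume is Gaussian with σ = √(2Dt) = √(2 × 0.248 × 4.40) = 1.477 m.
C/C_peak = exp(−Δx²/(2σ²)) = 0.58 ⇒ Δx = σ·√(−2 ln 0.58) = 1.477 × 1.044 = 1.542 m.
Width = 2Δx = 3.08 m.

3.08 m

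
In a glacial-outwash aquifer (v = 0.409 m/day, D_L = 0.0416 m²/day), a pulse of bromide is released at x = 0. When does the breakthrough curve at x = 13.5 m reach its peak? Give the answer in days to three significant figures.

For the 1D instantaneous-source solution, setting ∂C/∂t = 0 at fixed x gives v²t² + 2Dt − x² = 0, so t = (√(D² + v²x²) − D)/v².
√(D² + v²x²) = √(0.0416² + 0.409² × 13.5²) = 5.522; v² = 0.167281.
t = (5.522 − 0.0416)/0.167281 = 32.8 days (vs. the pure-advection estimate x/v = 33.0 d).

32.8 days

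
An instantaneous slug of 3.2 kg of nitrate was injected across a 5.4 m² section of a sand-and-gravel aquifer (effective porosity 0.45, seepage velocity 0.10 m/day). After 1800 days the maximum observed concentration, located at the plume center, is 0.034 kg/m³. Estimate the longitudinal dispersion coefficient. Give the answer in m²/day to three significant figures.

At the plume center C_max = M/(n_e·A·√(4πDt)), so D = M²/(4πt·(n_e·A·C_max)²).
n_e·A·C_max = 0.45 × 5.4 × 0.034 = 0.08262 kg/m.
D = 3.2²/(4π × 1800 × 0.08262²) = 0.0663 m²/day.

0.0663 m²/day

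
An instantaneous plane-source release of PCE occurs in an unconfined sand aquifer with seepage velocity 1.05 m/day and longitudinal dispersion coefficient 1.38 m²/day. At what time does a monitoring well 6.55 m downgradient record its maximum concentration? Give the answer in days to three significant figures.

5.11 days

For the 1D instantaneous-source solution, setting ∂C/∂t = 0 at fixed x gives v²t² + 2Dt − x² = 0, so t = (√(D² + v²x²) − D)/v².
√(D² + v²x²) = √(1.38² + 1.05² × 6.55²) = 7.015; v² = 1.1025.
t = (7.015 − 1.38)/1.1025 = 5.11 days (vs. the pure-advection estimate x/v = 6.24 d).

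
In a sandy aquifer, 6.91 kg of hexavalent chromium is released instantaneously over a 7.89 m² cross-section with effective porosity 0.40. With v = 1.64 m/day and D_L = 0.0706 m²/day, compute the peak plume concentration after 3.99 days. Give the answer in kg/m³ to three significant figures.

1.16 kg/m³

The peak of an instantaneous 1D plume sits at x = vt; there the Gaussian factor is 1 and C_max = M/(n_e·A·√(4πDt)), where n_e·A is the pore area the mass is dissolved in.
√(4πDt) = √(4π × 0.0706 × 3.99) = 1.881 m, so C_max = 6.91/(0.40 × 7.89 × 1.881) = 1.16 kg/m³.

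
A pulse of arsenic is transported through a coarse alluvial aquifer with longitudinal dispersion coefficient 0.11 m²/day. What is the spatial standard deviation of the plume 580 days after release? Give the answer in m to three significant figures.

11.3 m

Dispersive spreading gives a Gaussian with σ² = 2Dt; advection only shifts the center.
σ = √(2 × 0.11 × 580) = 11.3 m.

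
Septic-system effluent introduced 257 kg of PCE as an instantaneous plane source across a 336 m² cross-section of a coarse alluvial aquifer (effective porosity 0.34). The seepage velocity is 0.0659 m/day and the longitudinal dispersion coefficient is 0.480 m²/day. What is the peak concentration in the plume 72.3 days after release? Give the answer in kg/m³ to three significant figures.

0.108 kg/m³

The peak of an instantaneous 1D plume sits at x = vt; there the Gaussian factor is 1 and C_max = M/(n_e·A·√(4πDt)), where n_e·A is the pore area the mass is dissolved in.
√(4πDt) = √(4π × 0.480 × 72.3) = 20.88 m, so C_max = 257/(0.34 × 336 × 20.88) = 0.108 kg/m³.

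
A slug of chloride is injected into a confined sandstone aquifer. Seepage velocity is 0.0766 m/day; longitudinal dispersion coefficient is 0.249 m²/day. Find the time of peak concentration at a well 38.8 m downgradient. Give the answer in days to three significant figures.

466 days

For the 1D instantaneous-source solution, setting ∂C/∂t = 0 at fixed x gives v²t² + 2Dt − x² = 0, so t = (√(D² + v²x²) − D)/v².
√(D² + v²x²) = √(0.249² + 0.0766² × 38.8²) = 2.982; v² = 0.00586756.
t = (2.982 − 0.249)/0.00586756 = 466 days (vs. the pure-advection estimate x/v = 507 d).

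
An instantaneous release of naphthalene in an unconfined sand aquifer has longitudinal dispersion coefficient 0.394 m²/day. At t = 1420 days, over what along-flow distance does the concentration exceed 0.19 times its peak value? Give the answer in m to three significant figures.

The plume is Gaussian with σ = √(2Dt) = √(2 × 0.394 × 1420) = 33.45 m.
C/C_peak = exp(−Δx²/(2σ²)) = 0.19 ⇒ Δx = σ·√(−2 ln 0.19) = 33.45 × 1.822 = 60.95 m.
Width = 2Δx = 122 m.

122 m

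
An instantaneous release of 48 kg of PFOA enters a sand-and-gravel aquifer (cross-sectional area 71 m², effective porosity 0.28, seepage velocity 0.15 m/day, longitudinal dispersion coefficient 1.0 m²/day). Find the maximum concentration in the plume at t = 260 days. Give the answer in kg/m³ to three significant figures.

The peak of an instantaneous 1D plume sits at x = vt; there the Gaussian factor is 1 and C_max = M/(n_e·A·√(4πDt)), where n_e·A is the pore area the mass is dissolved in.
√(4πDt) = √(4π × 1.0 × 260) = 57.16 m, so C_max = 48/(0.28 × 71 × 57.16) = 0.0422 kg/m³.

0.0422 kg/m³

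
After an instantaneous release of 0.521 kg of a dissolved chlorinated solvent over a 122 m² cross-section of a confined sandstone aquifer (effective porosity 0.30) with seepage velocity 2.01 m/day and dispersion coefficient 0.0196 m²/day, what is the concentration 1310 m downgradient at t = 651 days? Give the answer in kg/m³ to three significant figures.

0.00108 kg/m³

For an instantaneous plane source, C(x,t) = M/(n_e·A·√(4πDt)) · exp(−(x−vt)²/(4Dt)), with n_e·A the pore (flow) area.
Plume center vt = 2.01 × 651 = 1308.51 m, so the well at 1310 m is 1.49 m downgradient of the peak.
√(4πDt) = 12.66 m, giving peak height M/(n_e·A·√(4πDt)) = 0.521/(0.30 × 122 × 12.66) = 0.001124 kg/m³.
(x−vt)²/(4Dt) = (1.49)²/(4 × 0.0196 × 651) = 0.04350; exp(−0.04350) = 0.9574.
C = 0.001124 × 0.9574 = 0.00108 kg/m³.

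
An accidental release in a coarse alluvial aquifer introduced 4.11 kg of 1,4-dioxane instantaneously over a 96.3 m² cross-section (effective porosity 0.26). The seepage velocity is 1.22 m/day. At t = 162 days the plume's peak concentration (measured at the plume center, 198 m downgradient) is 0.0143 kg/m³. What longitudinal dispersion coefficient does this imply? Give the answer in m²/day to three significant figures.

0.0647 m²/day

At the plume center C_max = M/(n_e·A·√(4πDt)), so D = M²/(4πt·(n_e·A·C_max)²).
n_e·A·C_max = 0.26 × 96.3 × 0.0143 = 0.3580 kg/m.
D = 4.11²/(4π × 162 × 0.3580²) = 0.0647 m²/day.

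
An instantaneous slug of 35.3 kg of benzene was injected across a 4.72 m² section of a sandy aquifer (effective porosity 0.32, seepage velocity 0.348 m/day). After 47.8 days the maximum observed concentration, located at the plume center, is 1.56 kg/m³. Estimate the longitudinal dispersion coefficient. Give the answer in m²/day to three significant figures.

0.374 m²/day

At the plume center C_max = M/(n_e·A·√(4πDt)), so D = M²/(4πt·(n_e·A·C_max)²).
n_e·A·C_max = 0.32 × 4.72 × 1.56 = 2.356 kg/m.
D = 35.3²/(4π × 47.8 × 2.356²) = 0.374 m²/day.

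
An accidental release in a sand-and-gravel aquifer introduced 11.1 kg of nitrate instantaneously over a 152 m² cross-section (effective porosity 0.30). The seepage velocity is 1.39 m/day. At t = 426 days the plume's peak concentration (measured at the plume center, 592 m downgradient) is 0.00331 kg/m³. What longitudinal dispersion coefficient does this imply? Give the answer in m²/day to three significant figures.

At the plume center C_max = M/(n_e·A·√(4πDt)), so D = M²/(4πt·(n_e·A·C_max)²).
n_e·A·C_max = 0.30 × 152 × 0.00331 = 0.1509 kg/m.
D = 11.1²/(4π × 426 × 0.1509²) = 1.01 m²/day.

1.01 m²/day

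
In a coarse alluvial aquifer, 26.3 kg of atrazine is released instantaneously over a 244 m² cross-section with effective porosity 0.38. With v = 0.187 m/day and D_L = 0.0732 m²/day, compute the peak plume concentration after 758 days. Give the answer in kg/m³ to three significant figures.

The peak of an instantaneous 1D plume sits at x = vt; there the Gaussian factor is 1 and C_max = M/(n_e·A·√(4πDt)), where n_e·A is the pore area the mass is dissolved in.
√(4πDt) = √(4π × 0.0732 × 758) = 26.41 m, so C_max = 26.3/(0.38 × 244 × 26.41) = 0.0107 kg/m³.

0.0107 kg/m³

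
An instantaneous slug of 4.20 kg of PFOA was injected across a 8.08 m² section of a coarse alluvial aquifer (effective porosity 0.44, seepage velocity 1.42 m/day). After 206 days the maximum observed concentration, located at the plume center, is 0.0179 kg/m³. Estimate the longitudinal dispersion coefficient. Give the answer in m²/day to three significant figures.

1.68 m²/day

At the plume center C_max = M/(n_e·A·√(4πDt)), so D = M²/(4πt·(n_e·A·C_max)²).
n_e·A·C_max = 0.44 × 8.08 × 0.0179 = 0.06364 kg/m.
D = 4.20²/(4π × 206 × 0.06364²) = 1.68 m²/day.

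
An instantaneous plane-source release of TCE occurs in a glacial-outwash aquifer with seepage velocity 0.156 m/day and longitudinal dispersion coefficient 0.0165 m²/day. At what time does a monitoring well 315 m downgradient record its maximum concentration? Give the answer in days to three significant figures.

2020 days

For the 1D instantaneous-source solution, setting ∂C/∂t = 0 at fixed x gives v²t² + 2Dt − x² = 0, so t = (√(D² + v²x²) − D)/v².
√(D² + v²x²) = √(0.0165² + 0.156² × 315²) = 49.14; v² = 0.024336.
t = (49.14 − 0.0165)/0.024336 = 2020 days (vs. the pure-advection estimate x/v = 2020 d).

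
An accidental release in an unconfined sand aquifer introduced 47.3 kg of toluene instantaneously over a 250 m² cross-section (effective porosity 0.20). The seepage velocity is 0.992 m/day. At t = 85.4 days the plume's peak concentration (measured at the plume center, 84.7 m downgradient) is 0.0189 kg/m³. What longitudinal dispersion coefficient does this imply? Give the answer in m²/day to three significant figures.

2.33 m²/day

At the plume center C_max = M/(n_e·A·√(4πDt)), so D = M²/(4πt·(n_e·A·C_max)²).
n_e·A·C_max = 0.20 × 250 × 0.0189 = 0.9450 kg/m.
D = 47.3²/(4π × 85.4 × 0.9450²) = 2.33 m²/day.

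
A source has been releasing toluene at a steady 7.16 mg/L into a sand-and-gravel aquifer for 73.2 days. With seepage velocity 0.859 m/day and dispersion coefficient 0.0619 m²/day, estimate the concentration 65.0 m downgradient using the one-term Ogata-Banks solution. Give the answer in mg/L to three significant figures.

For a continuous step input, C/C₀ ≈ ½·erfc((x−vt)/(2√(Dt))).
vt = 0.859 × 73.2 = 62.8788 m and 2√(Dt) = 2√(0.0619 × 73.2) = 4.257 m.
Argument (x−vt)/(2√(Dt)) = (65.0 − 62.8788)/4.257 = 0.4983; ½·erfc(0.4983) = 0.2405.
C = 7.16 × 0.2405 = 1.72 mg/L.

1.72 mg/L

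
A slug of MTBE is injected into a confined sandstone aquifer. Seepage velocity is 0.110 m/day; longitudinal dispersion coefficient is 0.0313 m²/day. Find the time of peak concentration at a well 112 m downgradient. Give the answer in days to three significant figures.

1020 days

For the 1D instantaneous-source solution, setting ∂C/∂t = 0 at fixed x gives v²t² + 2Dt − x² = 0, so t = (√(D² + v²x²) − D)/v².
√(D² + v²x²) = √(0.0313² + 0.110² × 112²) = 12.32; v² = 0.0121.
t = (12.32 − 0.0313)/0.0121 = 1020 days (vs. the pure-advection estimate x/v = 1020 d).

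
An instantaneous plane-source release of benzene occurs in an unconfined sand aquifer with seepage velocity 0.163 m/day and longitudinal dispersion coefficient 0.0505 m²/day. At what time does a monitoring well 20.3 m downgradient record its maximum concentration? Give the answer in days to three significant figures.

123 days

For the 1D instantaneous-source solution, setting ∂C/∂t = 0 at fixed x gives v²t² + 2Dt − x² = 0, so t = (√(D² + v²x²) − D)/v².
√(D² + v²x²) = √(0.0505² + 0.163² × 20.3²) = 3.309; v² = 0.026569.
t = (3.309 − 0.0505)/0.026569 = 123 days (vs. the pure-advection estimate x/v = 125 d).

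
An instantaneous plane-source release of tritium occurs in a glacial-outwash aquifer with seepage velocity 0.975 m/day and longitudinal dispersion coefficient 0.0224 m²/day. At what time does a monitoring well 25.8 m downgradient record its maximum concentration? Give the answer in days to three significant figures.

For the 1D instantaneous-source solution, setting ∂C/∂t = 0 at fixed x gives v²t² + 2Dt − x² = 0, so t = (√(D² + v²x²) − D)/v².
√(D² + v²x²) = √(0.0224² + 0.975² × 25.8²) = 25.16; v² = 0.950625.
t = (25.16 − 0.0224)/0.950625 = 26.4 days (vs. the pure-advection estimate x/v = 26.5 d).

26.4 days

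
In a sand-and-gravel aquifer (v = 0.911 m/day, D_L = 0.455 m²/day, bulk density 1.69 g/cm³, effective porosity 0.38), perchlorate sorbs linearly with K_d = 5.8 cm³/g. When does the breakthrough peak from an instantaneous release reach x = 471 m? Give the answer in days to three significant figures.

13800 days

Retardation factor R = 1 + ρ_b·K_d/n = 1 + 1.69 × 5.8/0.38 = 26.79.
Sorption retards both mechanisms: v_R = v/R = 0.03401 m/day, D_R = D/R = 0.01698 m²/day.
Peak time from v_R²t² + 2D_R t − x² = 0: t = (√(D_R² + v_R²x²) − D_R)/v_R².
√(D_R² + v_R²x²) = √(0.01698² + 0.03401² × 471²) = 16.02; v_R² = 0.001157.
t = (16.02 − 0.01698)/0.001157 = 13800 days.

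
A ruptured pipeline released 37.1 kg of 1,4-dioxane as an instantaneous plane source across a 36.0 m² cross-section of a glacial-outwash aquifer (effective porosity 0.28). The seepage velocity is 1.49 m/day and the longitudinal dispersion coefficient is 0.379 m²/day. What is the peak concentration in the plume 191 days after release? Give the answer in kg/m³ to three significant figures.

0.122 kg/m³

The peak of an instantaneous 1D plume sits at x = vt; there the Gaussian factor is 1 and C_max = M/(n_e·A·√(4πDt)), where n_e·A is the pore area the mass is dissolved in.
√(4πDt) = √(4π × 0.379 × 191) = 30.16 m, so C_max = 37.1/(0.28 × 36.0 × 30.16) = 0.122 kg/m³.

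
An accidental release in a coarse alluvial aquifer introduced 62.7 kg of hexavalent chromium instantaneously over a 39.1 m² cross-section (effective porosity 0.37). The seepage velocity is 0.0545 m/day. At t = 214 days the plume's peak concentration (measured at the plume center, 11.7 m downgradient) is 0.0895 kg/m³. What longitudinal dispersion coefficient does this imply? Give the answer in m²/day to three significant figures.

0.872 m²/day

At the plume center C_max = M/(n_e·A·√(4πDt)), so D = M²/(4πt·(n_e·A·C_max)²).
n_e·A·C_max = 0.37 × 39.1 × 0.0895 = 1.295 kg/m.
D = 62.7²/(4π × 214 × 1.295²) = 0.872 m²/day.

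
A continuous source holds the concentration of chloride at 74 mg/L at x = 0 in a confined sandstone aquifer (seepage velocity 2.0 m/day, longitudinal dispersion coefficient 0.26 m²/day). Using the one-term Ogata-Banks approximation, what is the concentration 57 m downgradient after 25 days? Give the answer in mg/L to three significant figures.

For a continuous step input, C/C₀ ≈ ½·erfc((x−vt)/(2√(Dt))).
vt = 2.0 × 25 = 50 m and 2√(Dt) = 2√(0.26 × 25) = 5.099 m.
Argument (x−vt)/(2√(Dt)) = (57 − 50)/5.099 = 1.373; ½·erfc(1.373) = 0.02609.
C = 74 × 0.02609 = 1.93 mg/L.

1.93 mg/L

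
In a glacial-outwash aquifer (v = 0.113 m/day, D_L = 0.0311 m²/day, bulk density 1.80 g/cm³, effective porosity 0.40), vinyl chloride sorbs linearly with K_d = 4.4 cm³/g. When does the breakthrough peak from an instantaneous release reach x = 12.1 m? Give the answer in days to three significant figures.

Retardation factor R = 1 + ρ_b·K_d/n = 1 + 1.80 × 4.4/0.40 = 20.80.
Sorption retards both mechanisms: v_R = v/R = 0.005433 m/day, D_R = D/R = 0.001495 m²/day.
Peak time from v_R²t² + 2D_R t − x² = 0: t = (√(D_R² + v_R²x²) − D_R)/v_R².
√(D_R² + v_R²x²) = √(0.001495² + 0.005433² × 12.1²) = 0.06576; v_R² = 2.952e-05.
t = (0.06576 − 0.001495)/2.952e-05 = 2180 days.

2180 days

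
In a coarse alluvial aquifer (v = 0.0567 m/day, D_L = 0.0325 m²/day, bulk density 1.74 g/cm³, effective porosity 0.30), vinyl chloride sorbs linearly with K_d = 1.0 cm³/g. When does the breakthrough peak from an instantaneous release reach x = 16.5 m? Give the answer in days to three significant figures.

Retardation factor R = 1 + ρ_b·K_d/n = 1 + 1.74 × 1.0/0.30 = 6.800.
Sorption retards both mechanisms: v_R = v/R = 0.008338 m/day, D_R = D/R = 0.004779 m²/day.
Peak time from v_R²t² + 2D_R t − x² = 0: t = (√(D_R² + v_R²x²) − D_R)/v_R².
√(D_R² + v_R²x²) = √(0.004779² + 0.008338² × 16.5²) = 0.1377; v_R² = 6.952e-05.
t = (0.1377 − 0.004779)/6.952e-05 = 1910 days.

1910 days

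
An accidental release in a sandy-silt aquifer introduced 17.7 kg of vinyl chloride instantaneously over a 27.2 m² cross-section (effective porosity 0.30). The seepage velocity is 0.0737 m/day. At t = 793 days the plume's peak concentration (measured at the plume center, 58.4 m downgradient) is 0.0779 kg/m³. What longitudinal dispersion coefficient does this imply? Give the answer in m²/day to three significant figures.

0.0778 m²/day

At the plume center C_max = M/(n_e·A·√(4πDt)), so D = M²/(4πt·(n_e·A·C_max)²).
n_e·A·C_max = 0.30 × 27.2 × 0.0779 = 0.6357 kg/m.
D = 17.7²/(4π × 793 × 0.6357²) = 0.0778 m²/day.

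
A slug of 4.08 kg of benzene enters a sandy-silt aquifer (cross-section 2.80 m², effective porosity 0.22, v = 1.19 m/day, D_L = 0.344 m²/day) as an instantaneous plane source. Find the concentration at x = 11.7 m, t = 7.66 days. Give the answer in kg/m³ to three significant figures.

For an instantaneous plane source, C(x,t) = M/(n_e·A·√(4πDt)) · exp(−(x−vt)²/(4Dt)), with n_e·A the pore (flow) area.
Plume center vt = 1.19 × 7.66 = 9.1154 m, so the well at 11.7 m is 2.5846 m downgradient of the peak.
√(4πDt) = 5.754 m, giving peak height M/(n_e·A·√(4πDt)) = 4.08/(0.22 × 2.80 × 5.754) = 1.151 kg/m³.
(x−vt)²/(4Dt) = (2.5846)²/(4 × 0.344 × 7.66) = 0.6338; exp(−0.6338) = 0.5306.
C = 1.151 × 0.5306 = 0.611 kg/m³.

0.611 kg/m³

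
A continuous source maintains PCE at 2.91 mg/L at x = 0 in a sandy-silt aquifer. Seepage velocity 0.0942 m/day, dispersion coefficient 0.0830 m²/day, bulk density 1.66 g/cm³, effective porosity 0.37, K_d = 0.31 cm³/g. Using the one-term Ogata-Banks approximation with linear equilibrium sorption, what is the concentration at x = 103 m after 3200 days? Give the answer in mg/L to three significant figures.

2.73 mg/L

Retardation factor R = 1 + ρ_b·K_d/n = 1 + 1.66 × 0.31/0.37 = 2.391.
Sorption retards both mechanisms: v_R = v/R = 0.03940 m/day, D_R = D/R = 0.03471 m²/day.
v_R·t = 0.03940 × 3200 = 126.08 m; 2√(D_R t) = 21.08 m; argument = (103 − 126.08)/21.08 = -1.095.
C = C₀ × ½·erfc(-1.095) = 2.91 × 0.9393 = 2.73 mg/L.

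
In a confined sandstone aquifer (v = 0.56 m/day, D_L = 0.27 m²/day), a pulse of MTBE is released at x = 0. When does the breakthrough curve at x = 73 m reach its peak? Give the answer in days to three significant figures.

For the 1D instantaneous-source solution, setting ∂C/∂t = 0 at fixed x gives v²t² + 2Dt − x² = 0, so t = (√(D² + v²x²) − D)/v².
√(D² + v²x²) = √(0.27² + 0.56² × 73²) = 40.88; v² = 0.3136.
t = (40.88 − 0.27)/0.3136 = 129 days (vs. the pure-advection estimate x/v = 130 d).

129 days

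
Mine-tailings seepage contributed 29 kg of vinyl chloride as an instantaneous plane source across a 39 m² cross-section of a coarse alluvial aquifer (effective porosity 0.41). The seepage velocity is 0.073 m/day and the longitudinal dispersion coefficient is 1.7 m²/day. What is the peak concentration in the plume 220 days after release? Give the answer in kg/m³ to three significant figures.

0.0265 kg/m³

The peak of an instantaneous 1D plume sits at x = vt; there the Gaussian factor is 1 and C_max = M/(n_e·A·√(4πDt)), where n_e·A is the pore area the mass is dissolved in.
√(4πDt) = √(4π × 1.7 × 220) = 68.56 m, so C_max = 29/(0.41 × 39 × 68.56) = 0.0265 kg/m³.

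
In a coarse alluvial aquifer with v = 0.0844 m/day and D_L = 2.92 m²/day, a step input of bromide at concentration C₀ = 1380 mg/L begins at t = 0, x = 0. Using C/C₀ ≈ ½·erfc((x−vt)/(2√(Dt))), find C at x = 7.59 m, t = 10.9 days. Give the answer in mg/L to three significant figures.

For a continuous step input, C/C₀ ≈ ½·erfc((x−vt)/(2√(Dt))).
vt = 0.0844 × 10.9 = 0.91996 m and 2√(Dt) = 2√(2.92 × 10.9) = 11.28 m.
Argument (x−vt)/(2√(Dt)) = (7.59 − 0.91996)/11.28 = 0.5913; ½·erfc(0.5913) = 0.2015.
C = 1380 × 0.2015 = 278 mg/L.

278 mg/L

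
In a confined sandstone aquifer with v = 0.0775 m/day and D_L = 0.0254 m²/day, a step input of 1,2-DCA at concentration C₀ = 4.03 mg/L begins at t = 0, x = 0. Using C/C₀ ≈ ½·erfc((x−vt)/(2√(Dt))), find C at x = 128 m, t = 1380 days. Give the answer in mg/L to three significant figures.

For a continuous step input, C/C₀ ≈ ½·erfc((x−vt)/(2√(Dt))).
vt = 0.0775 × 1380 = 106.95 m and 2√(Dt) = 2√(0.0254 × 1380) = 11.84 m.
Argument (x−vt)/(2√(Dt)) = (128 − 106.95)/11.84 = 1.778; ½·erfc(1.778) = 0.005961.
C = 4.03 × 0.005961 = 0.0240 mg/L.

0.0240 mg/L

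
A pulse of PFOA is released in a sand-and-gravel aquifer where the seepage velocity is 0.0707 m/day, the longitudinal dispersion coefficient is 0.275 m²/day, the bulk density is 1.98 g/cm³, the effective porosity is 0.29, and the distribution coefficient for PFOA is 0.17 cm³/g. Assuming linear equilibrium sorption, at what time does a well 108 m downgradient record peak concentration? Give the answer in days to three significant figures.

3180 days

Retardation factor R = 1 + ρ_b·K_d/n = 1 + 1.98 × 0.17/0.29 = 2.161.
Sorption retards both mechanisms: v_R = v/R = 0.03272 m/day, D_R = D/R = 0.1273 m²/day.
Peak time from v_R²t² + 2D_R t − x² = 0: t = (√(D_R² + v_R²x²) − D_R)/v_R².
√(D_R² + v_R²x²) = √(0.1273² + 0.03272² × 108²) = 3.536; v_R² = 0.001071.
t = (3.536 − 0.1273)/0.001071 = 3180 days.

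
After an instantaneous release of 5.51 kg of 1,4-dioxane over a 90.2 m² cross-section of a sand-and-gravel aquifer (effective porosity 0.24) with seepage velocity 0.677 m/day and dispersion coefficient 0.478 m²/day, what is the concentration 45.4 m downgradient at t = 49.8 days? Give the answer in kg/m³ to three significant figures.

0.00351 kg/m³

For an instantaneous plane source, C(x,t) = M/(n_e·A·√(4πDt)) · exp(−(x−vt)²/(4Dt)), with n_e·A the pore (flow) area.
Plume center vt = 0.677 × 49.8 = 33.7146 m, so the well at 45.4 m is 11.6854 m downgradient of the peak.
√(4πDt) = 17.30 m, giving peak height M/(n_e·A·√(4πDt)) = 5.51/(0.24 × 90.2 × 17.30) = 0.01471 kg/m³.
(x−vt)²/(4Dt) = (11.6854)²/(4 × 0.478 × 49.8) = 1.434; exp(−1.434) = 0.2384.
C = 0.01471 × 0.2384 = 0.00351 kg/m³.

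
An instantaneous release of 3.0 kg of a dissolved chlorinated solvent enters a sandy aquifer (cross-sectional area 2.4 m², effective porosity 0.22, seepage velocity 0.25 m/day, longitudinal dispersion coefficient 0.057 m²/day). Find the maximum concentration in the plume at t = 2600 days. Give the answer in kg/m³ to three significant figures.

The peak of an instantaneous 1D plume sits at x = vt; there the Gaussian factor is 1 and C_max = M/(n_e·A·√(4πDt)), where n_e·A is the pore area the mass is dissolved in.
√(4πDt) = √(4π × 0.057 × 2600) = 43.15 m, so C_max = 3.0/(0.22 × 2.4 × 43.15) = 0.132 kg/m³.

0.132 kg/m³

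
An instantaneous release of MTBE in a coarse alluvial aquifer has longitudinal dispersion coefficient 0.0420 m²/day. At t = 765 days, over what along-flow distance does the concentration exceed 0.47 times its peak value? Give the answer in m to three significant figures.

The plume is Gaussian with σ = √(2Dt) = √(2 × 0.0420 × 765) = 8.016 m.
C/C_peak = exp(−Δx²/(2σ²)) = 0.47 ⇒ Δx = σ·√(−2 ln 0.47) = 8.016 × 1.229 = 9.852 m.
Width = 2Δx = 19.7 m.

19.7 m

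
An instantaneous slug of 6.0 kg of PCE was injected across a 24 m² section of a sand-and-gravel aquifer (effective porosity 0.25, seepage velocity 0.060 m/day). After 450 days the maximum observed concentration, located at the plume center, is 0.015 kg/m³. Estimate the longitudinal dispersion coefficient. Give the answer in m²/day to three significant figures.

0.786 m²/day

At the plume center C_max = M/(n_e·A·√(4πDt)), so D = M²/(4πt·(n_e·A·C_max)²).
n_e·A·C_max = 0.25 × 24 × 0.015 = 0.09000 kg/m.
D = 6.0²/(4π × 450 × 0.09000²) = 0.786 m²/day.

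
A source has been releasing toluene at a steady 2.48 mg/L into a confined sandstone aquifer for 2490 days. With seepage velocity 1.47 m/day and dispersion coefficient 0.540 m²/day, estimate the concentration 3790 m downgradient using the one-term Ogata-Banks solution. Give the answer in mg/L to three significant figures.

0.0154 mg/L

For a continuous step input, C/C₀ ≈ ½·erfc((x−vt)/(2√(Dt))).
vt = 1.47 × 2490 = 3660.3 m and 2√(Dt) = 2√(0.540 × 2490) = 73.34 m.
Argument (x−vt)/(2√(Dt)) = (3790 − 3660.3)/73.34 = 1.768; ½·erfc(1.768) = 0.006204.
C = 2.48 × 0.006204 = 0.0154 mg/L.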